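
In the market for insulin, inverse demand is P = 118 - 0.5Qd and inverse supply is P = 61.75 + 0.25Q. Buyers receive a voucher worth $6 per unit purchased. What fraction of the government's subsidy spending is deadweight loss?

Pre-subsidy: 118 - 0.5Q = 61.75 + 0.25Q gives Q* = 75 and P* = 80.5.
With the rebate, buyers effectively pay Pb = Ps − 6, where Ps is the price sellers receive.
On the curves, Pb = 118 - 0.5Q and Ps = 61.75 + 0.25Q; the wedge Ps − Pb = 6 gives 61.75 + 0.25Q − (118 - 0.5Q) = 6, so Q' = 83.
Then Pb = 118 − 0.5·83 = 76.5 and Ps = 61.75 + 0.25·83 = 82.5.
ΔCS = ½(75 + 83)(80.5 − 76.5) = 316; ΔPS = ½(75 + 83)(82.5 − 80.5) = 158.
Government spending = 6 × 83 = 498.
DWL = ½ × 6 × (83 − 75) = 24; fraction = 24 / 498 = 4/83.

DWL / government spending = 4/83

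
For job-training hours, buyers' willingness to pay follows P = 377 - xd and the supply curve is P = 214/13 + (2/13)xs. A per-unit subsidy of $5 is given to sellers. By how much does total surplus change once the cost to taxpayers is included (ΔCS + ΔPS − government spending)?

Net change in total surplus = -65/6

Pre-subsidy: 377 - x = 214/13 + (2/13)x gives x* = 4687/15 and P* = 968/15.
With the subsidy, sellers receive Ps = Pb + 5 for each unit, where Pb is the price buyers pay.
On the curves, Pb = 377 - x and Ps = 214/13 + (2/13)x; the wedge Ps − Pb = 5 gives 214/13 + (2/13)x − (377 - x) = 5, so x' = 316.8.
Then Pb = 377 − 1·316.8 = 60.2 and Ps = 214/13 + (2/13)·316.8 = 65.2.
ΔCS = ½(4687/15 + 316.8)(968/15 − 60.2) = 122707/90; ΔPS = ½(4687/15 + 316.8)(65.2 − 968/15) = 9439/45.
Government spending = 5 × 316.8 = 1584.
Net change = 122707/90 + 9439/45 − 1584 = -65/6. The loss equals the DWL triangle ½·5·13/3.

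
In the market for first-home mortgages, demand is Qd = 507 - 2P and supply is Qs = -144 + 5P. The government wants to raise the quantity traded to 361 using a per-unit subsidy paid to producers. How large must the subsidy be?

Required subsidy s = 28 per unit

At Q = 361, invert demand for the buyer price: Pb = (507 − 361)/2 = 73; invert supply for the seller price: Ps = (361 − (-144))/5 = 101.
The subsidy must fill the gap: s = Ps − Pb = 101 − 73 = 28.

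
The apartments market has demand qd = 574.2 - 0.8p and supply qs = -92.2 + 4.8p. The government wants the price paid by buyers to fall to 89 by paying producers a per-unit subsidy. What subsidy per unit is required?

At a buyer price of 89, quantity demanded is 574.2 − 0.8·89 = 503.
Sellers supply 503 only when they receive ps with -92.2 + 4.8·ps = 503, i.e. ps = 124.
s = ps − pb = 124 − 89 = 35.

Required subsidy s = 35 per unit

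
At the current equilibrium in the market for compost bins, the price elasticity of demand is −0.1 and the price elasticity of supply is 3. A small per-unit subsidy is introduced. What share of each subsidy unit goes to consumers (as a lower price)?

Consumer share = 30/31

For a small subsidy around the equilibrium, the benefit split depends on the relative slopes, which at a point are proportional to the elasticities.
Buyer share = εs/(εs + |εd|) = 3/(3 + 0.1) = 30/31; seller share = |εd|/(εs + |εd|) = 1/31.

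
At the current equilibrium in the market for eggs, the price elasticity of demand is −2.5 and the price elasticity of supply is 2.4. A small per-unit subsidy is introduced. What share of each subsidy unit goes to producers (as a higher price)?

For a small subsidy around the equilibrium, the benefit split depends on the relative slopes, which at a point are proportional to the elasticities.
Buyer share = εs/(εs + |εd|) = 2.4/(2.4 + 2.5) = 24/49; seller share = |εd|/(εs + |εd|) = 25/49.
So producers capture 25/49 of the subsidy.

Producer share = 25/49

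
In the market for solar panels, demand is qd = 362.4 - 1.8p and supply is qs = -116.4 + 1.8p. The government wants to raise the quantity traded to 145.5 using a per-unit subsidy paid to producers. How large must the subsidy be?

Required subsidy s = 25 per unit

At q = 145.5, invert demand for the buyer price: pb = (362.4 − 145.5)/1.8 = 120.5; invert supply for the seller price: ps = (145.5 − (-116.4))/1.8 = 145.5.
The subsidy must fill the gap: s = ps − pb = 145.5 − 120.5 = 25.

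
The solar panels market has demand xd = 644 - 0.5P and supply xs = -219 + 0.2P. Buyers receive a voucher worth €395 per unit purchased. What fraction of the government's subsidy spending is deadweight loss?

DWL / government spending = 395/1176

Pre-subsidy: 644 - 0.5P = -219 + 0.2P gives P* = 8630/7, x* = 193/7.
With the rebate, buyers effectively pay Pb = Ps − 395, where Ps is the price sellers receive.
Demand in terms of Ps becomes xd = 644 − 0.5(Ps − 395) = 841.5 - 0.5Ps. Setting this equal to supply: 841.5 - 0.5Ps = -219 + 0.2Ps, so Ps = 1515.
Buyers pay Pb = 1515 − 395 = 1120; x' = -219 + 0.2·1515 = 84.
ΔCS = ½(193/7 + 84)(8630/7 − 1120) = 308495/49; ΔPS = ½(193/7 + 84)(1515 − 8630/7) = 1542475/98.
Government spending = 395 × 84 = 33180.
DWL = ½ × 395 × (84 − 193/7) = 156025/14; fraction = (156025/14) / 33180 = 395/1176.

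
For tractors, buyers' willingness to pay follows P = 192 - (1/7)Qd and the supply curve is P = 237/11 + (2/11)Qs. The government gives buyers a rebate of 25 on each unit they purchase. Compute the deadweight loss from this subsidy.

Pre-subsidy: 192 - (1/7)Q = 237/11 + (2/11)Q gives Q* = 525 and P* = 117.
With the rebate, buyers effectively pay Pb = Ps − 25, where Ps is the price sellers receive.
On the curves, Pb = 192 - (1/7)Q and Ps = 237/11 + (2/11)Q; the wedge Ps − Pb = 25 gives 237/11 + (2/11)Q − (192 - (1/7)Q) = 25, so Q' = 602.
Then Pb = 192 − (1/7)·602 = 106 and Ps = 237/11 + (2/11)·602 = 131.
The subsidy expands output by 602 − 525 = 77 past the efficient level; on those units the gap between marginal cost and willingness to pay runs from 0 up to 25.
DWL = ½ × 25 × 77 = 962.5.

Deadweight loss = 962.5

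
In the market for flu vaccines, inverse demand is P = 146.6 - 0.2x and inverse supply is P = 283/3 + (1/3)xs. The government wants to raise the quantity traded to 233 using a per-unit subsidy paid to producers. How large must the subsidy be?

Required subsidy s = 72 per unit

At x = 233, from the demand curve buyers pay Pb = 146.6 − 0.2·233 = 100; from the supply curve sellers need Ps = 283/3 + (1/3)·233 = 172.
The subsidy must fill the gap: s = Ps − Pb = 172 − 100 = 72.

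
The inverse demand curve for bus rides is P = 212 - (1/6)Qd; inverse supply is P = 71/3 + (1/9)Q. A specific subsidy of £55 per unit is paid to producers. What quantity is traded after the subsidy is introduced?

Q' = 876

Pre-subsidy: 212 - (1/6)Q = 71/3 + (1/9)Q gives Q* = 678 and P* = 99.
With the subsidy, sellers receive Ps = Pb + 55 for each unit, where Pb is the price buyers pay.
On the curves, Pb = 212 - (1/6)Q and Ps = 71/3 + (1/9)Q; the wedge Ps − Pb = 55 gives 71/3 + (1/9)Q − (212 - (1/6)Q) = 55, so Q' = 876.
Then Pb = 212 − (1/6)·876 = 66 and Ps = 71/3 + (1/9)·876 = 121.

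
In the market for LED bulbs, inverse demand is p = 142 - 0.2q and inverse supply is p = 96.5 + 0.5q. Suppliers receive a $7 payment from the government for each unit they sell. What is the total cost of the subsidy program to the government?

Pre-subsidy: 142 - 0.2q = 96.5 + 0.5q gives q* = 65 and p* = 129.
With the subsidy, sellers receive ps = pb + 7 for each unit, where pb is the price buyers pay.
On the curves, pb = 142 - 0.2q and ps = 96.5 + 0.5q; the wedge ps − pb = 7 gives 96.5 + 0.5q − (142 - 0.2q) = 7, so q' = 75.
Then pb = 142 − 0.2·75 = 127 and ps = 96.5 + 0.5·75 = 134.
Government outlay = subsidy × quantity = 7 × 75 = 525.

Government cost = $525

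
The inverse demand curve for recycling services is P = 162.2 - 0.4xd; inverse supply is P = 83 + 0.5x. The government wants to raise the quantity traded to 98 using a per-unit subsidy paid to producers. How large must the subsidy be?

At x = 98, from the demand curve buyers pay Pb = 162.2 − 0.4·98 = 123; from the supply curve sellers need Ps = 83 + 0.5·98 = 132.
The subsidy must fill the gap: s = Ps − Pb = 132 − 123 = 9.

Required subsidy s = 9 per unit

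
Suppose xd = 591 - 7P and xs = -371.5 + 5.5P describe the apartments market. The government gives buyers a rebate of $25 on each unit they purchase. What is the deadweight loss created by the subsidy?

Pre-subsidy: 591 - 7P = -371.5 + 5.5P gives P* = 77, x* = 52.
With the rebate, buyers effectively pay Pb = Ps − 25, where Ps is the price sellers receive.
Demand in terms of Ps becomes xd = 591 − 7(Ps − 25) = 766 - 7Ps. Setting this equal to supply: 766 - 7Ps = -371.5 + 5.5Ps, so Ps = 91.
Buyers pay Pb = 91 − 25 = 66; x' = -371.5 + 5.5·91 = 129.
The subsidy expands output by 129 − 52 = 77 past the efficient level; on those units the gap between marginal cost and willingness to pay runs from 0 up to 25.
DWL = ½ × 25 × 77 = 962.5.

Deadweight loss = $962.5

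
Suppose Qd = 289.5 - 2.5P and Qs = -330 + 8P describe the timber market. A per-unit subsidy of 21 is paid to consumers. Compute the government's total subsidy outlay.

Pre-subsidy: 289.5 - 2.5P = -330 + 8P gives P* = 59, Q* = 142.
With the rebate, buyers effectively pay Pb = Ps − 21, where Ps is the price sellers receive.
Demand in terms of Ps becomes Qd = 289.5 − 2.5(Ps − 21) = 342 - 2.5Ps. Setting this equal to supply: 342 - 2.5Ps = -330 + 8Ps, so Ps = 64.
Buyers pay Pb = 64 − 21 = 43; Q' = -330 + 8·64 = 182.
Government outlay = subsidy × quantity = 21 × 182 = 3822.

Government cost = 3822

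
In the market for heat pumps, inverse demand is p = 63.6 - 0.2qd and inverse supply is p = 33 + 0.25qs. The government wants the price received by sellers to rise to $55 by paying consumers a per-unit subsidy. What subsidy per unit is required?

Required subsidy s = $9 per unit

At a seller price of 55, quantity supplied is -132 + 4·55 = 88.
Buyers absorb 88 only when they pay pb = 63.6 − 0.2·88 = 46.
s = ps − pb = 55 − 46 = 9.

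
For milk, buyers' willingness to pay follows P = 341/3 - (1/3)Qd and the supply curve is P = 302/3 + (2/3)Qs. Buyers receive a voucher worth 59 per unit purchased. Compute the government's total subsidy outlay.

Pre-subsidy: 341/3 - (1/3)Q = 302/3 + (2/3)Q gives Q* = 13 and P* = 328/3.
With the rebate, buyers effectively pay Pb = Ps − 59, where Ps is the price sellers receive.
On the curves, Pb = 341/3 - (1/3)Q and Ps = 302/3 + (2/3)Q; the wedge Ps − Pb = 59 gives 302/3 + (2/3)Q − (341/3 - (1/3)Q) = 59, so Q' = 72.
Then Pb = 341/3 − (1/3)·72 = 269/3 and Ps = 302/3 + (2/3)·72 = 446/3.
Government outlay = subsidy × quantity = 59 × 72 = 4248.

Government cost = 4248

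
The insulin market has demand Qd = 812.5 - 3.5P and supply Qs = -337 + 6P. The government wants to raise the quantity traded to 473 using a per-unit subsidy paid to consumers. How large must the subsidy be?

At Q = 473, invert demand for the buyer price: Pb = (812.5 − 473)/3.5 = 97; invert supply for the seller price: Ps = (473 − (-337))/6 = 135.
The subsidy must fill the gap: s = Ps − Pb = 135 − 97 = 38.

Required subsidy s = 38 per unit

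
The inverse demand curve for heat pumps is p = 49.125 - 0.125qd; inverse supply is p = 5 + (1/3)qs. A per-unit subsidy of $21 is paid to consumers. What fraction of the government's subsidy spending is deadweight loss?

DWL / government spending = 84/521

Pre-subsidy: 49.125 - 0.125q = 5 + (1/3)q gives q* = 1059/11 and p* = 408/11.
With the rebate, buyers effectively pay pb = ps − 21, where ps is the price sellers receive.
On the curves, pb = 49.125 - 0.125q and ps = 5 + (1/3)q; the wedge ps − pb = 21 gives 5 + (1/3)q − (49.125 - 0.125q) = 21, so q' = 1563/11.
Then pb = 49.125 − 0.125·(1563/11) = 345/11 and ps = 5 + (1/3)·(1563/11) = 576/11.
ΔCS = ½(1059/11 + 1563/11)(408/11 − 345/11) = 82593/121; ΔPS = ½(1059/11 + 1563/11)(576/11 − 408/11) = 220248/121.
Government spending = 21 × 1563/11 = 32823/11.
DWL = ½ × 21 × (1563/11 − 1059/11) = 5292/11; fraction = (5292/11) / (32823/11) = 84/521.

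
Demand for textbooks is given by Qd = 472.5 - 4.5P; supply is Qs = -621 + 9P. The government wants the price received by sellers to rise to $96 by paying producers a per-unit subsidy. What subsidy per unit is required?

At a seller price of 96, quantity supplied is -621 + 9·96 = 243.
Buyers absorb 243 only when they pay Pb with 472.5 − 4.5·Pb = 243, i.e. Pb = 51.
s = Ps − Pb = 96 − 51 = 45.

Required subsidy s = $45 per unit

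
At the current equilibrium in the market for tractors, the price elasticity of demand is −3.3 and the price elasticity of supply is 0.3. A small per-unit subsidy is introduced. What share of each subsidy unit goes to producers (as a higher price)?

Producer share = 11/12

For a small subsidy around the equilibrium, the benefit split depends on the relative slopes, which at a point are proportional to the elasticities.
Buyer share = εs/(εs + |εd|) = 0.3/(0.3 + 3.3) = 1/12; seller share = |εd|/(εs + |εd|) = 11/12.
So producers capture 11/12 of the subsidy.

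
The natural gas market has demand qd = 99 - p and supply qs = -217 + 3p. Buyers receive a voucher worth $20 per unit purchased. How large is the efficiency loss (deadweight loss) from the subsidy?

Deadweight loss = $150

Pre-subsidy: 99 - p = -217 + 3p gives p* = 79, q* = 20.
With the rebate, buyers effectively pay pb = ps − 20, where ps is the price sellers receive.
Demand in terms of ps becomes qd = 99 − 1(ps − 20) = 119 - ps. Setting this equal to supply: 119 - ps = -217 + 3ps, so ps = 84.
Buyers pay pb = 84 − 20 = 64; q' = -217 + 3·84 = 35.
The subsidy expands output by 35 − 20 = 15 past the efficient level; on those units the gap between marginal cost and willingness to pay runs from 0 up to 20.
DWL = ½ × 20 × 15 = 150.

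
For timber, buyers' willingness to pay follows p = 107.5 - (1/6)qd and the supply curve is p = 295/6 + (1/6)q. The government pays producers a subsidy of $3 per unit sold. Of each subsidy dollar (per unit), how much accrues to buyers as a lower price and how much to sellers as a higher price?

Pre-subsidy: 107.5 - (1/6)q = 295/6 + (1/6)q gives q* = 175 and p* = 235/3.
With the subsidy, sellers receive ps = pb + 3 for each unit, where pb is the price buyers pay.
On the curves, pb = 107.5 - (1/6)q and ps = 295/6 + (1/6)q; the wedge ps − pb = 3 gives 295/6 + (1/6)q − (107.5 - (1/6)q) = 3, so q' = 184.
Then pb = 107.5 − (1/6)·184 = 461/6 and ps = 295/6 + (1/6)·184 = 479/6.
Buyers' price falls by p* − pb = 235/3 − 461/6 = 1.5; sellers' price rises by ps − p* = 479/6 − 235/3 = 1.5.

Buyers gain $1.5 per unit; sellers gain $1.5 per unit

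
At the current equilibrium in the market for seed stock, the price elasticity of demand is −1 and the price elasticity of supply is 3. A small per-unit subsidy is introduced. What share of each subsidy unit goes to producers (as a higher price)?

Producer share = 0.25

For a small subsidy around the equilibrium, the benefit split depends on the relative slopes, which at a point are proportional to the elasticities.
Buyer share = εs/(εs + |εd|) = 3/(3 + 1) = 0.75; seller share = |εd|/(εs + |εd|) = 0.25.
So producers capture 0.25 of the subsidy.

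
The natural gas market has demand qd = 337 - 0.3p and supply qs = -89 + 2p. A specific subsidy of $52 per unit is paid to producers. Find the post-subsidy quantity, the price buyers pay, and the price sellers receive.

q' = 295; buyers pay $140; sellers receive $192

Pre-subsidy: 337 - 0.3p = -89 + 2p gives p* = 4260/23, q* = 6473/23.
With the subsidy, sellers receive ps = pb + 52 for each unit, where pb is the price buyers pay.
Supply in terms of pb becomes qs = -89 + 2(pb + 52) = 15 + 2pb. Setting this equal to demand: 337 - 0.3pb = 15 + 2pb, so pb = 140.
Sellers receive ps = 140 + 52 = 192; q' = 337 − 0.3·140 = 295.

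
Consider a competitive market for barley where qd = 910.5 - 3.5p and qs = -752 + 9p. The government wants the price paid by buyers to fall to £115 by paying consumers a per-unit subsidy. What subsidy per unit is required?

Required subsidy s = £25 per unit

At a buyer price of 115, quantity demanded is 910.5 − 3.5·115 = 508.
Sellers supply 508 only when they receive ps with -752 + 9·ps = 508, i.e. ps = 140.
s = ps − pb = 140 − 115 = 25.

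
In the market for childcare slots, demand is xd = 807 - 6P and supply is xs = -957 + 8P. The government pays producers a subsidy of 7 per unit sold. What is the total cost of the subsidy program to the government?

Government cost = 525

Pre-subsidy: 807 - 6P = -957 + 8P gives P* = 126, x* = 51.
With the subsidy, sellers receive Ps = Pb + 7 for each unit, where Pb is the price buyers pay.
Supply in terms of Pb becomes xs = -957 + 8(Pb + 7) = -901 + 8Pb. Setting this equal to demand: 807 - 6Pb = -901 + 8Pb, so Pb = 122.
Sellers receive Ps = 122 + 7 = 129; x' = 807 − 6·122 = 75.
Government outlay = subsidy × quantity = 7 × 75 = 525.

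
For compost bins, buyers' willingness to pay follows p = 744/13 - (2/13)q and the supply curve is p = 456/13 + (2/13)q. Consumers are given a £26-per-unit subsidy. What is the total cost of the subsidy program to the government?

Government cost = £4069

Pre-subsidy: 744/13 - (2/13)q = 456/13 + (2/13)q gives q* = 72 and p* = 600/13.
With the rebate, buyers effectively pay pb = ps − 26, where ps is the price sellers receive.
On the curves, pb = 744/13 - (2/13)q and ps = 456/13 + (2/13)q; the wedge ps − pb = 26 gives 456/13 + (2/13)q − (744/13 - (2/13)q) = 26, so q' = 156.5.
Then pb = 744/13 − (2/13)·156.5 = 431/13 and ps = 456/13 + (2/13)·156.5 = 769/13.
Government outlay = subsidy × quantity = 26 × 156.5 = 4069.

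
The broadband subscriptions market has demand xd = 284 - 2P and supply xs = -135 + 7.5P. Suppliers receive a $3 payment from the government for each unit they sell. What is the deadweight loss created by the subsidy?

Deadweight loss = 135/19

Pre-subsidy: 284 - 2P = -135 + 7.5P gives P* = 838/19, x* = 3720/19.
With the subsidy, sellers receive Ps = Pb + 3 for each unit, where Pb is the price buyers pay.
Supply in terms of Pb becomes xs = -135 + 7.5(Pb + 3) = -112.5 + 7.5Pb. Setting this equal to demand: 284 - 2Pb = -112.5 + 7.5Pb, so Pb = 793/19.
Sellers receive Ps = 793/19 + 3 = 850/19; x' = 284 − 2·(793/19) = 3810/19.
The subsidy expands output by 3810/19 − 3720/19 = 90/19 past the efficient level; on those units the gap between marginal cost and willingness to pay runs from 0 up to 3.
DWL = ½ × 3 × 90/19 = 135/19.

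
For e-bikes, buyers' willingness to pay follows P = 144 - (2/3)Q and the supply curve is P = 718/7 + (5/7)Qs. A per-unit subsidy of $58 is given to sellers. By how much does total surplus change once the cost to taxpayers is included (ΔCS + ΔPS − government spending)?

Net change in total surplus = -$1218

Pre-subsidy: 144 - (2/3)Q = 718/7 + (5/7)Q gives Q* = 30 and P* = 124.
With the subsidy, sellers receive Ps = Pb + 58 for each unit, where Pb is the price buyers pay.
On the curves, Pb = 144 - (2/3)Q and Ps = 718/7 + (5/7)Q; the wedge Ps − Pb = 58 gives 718/7 + (5/7)Q − (144 - (2/3)Q) = 58, so Q' = 72.
Then Pb = 144 − (2/3)·72 = 96 and Ps = 718/7 + (5/7)·72 = 154.
ΔCS = ½(30 + 72)(124 − 96) = 1428; ΔPS = ½(30 + 72)(154 − 124) = 1530.
Government spending = 58 × 72 = 4176.
Net change = 1428 + 1530 − 4176 = -1218. The loss equals the DWL triangle ½·58·42.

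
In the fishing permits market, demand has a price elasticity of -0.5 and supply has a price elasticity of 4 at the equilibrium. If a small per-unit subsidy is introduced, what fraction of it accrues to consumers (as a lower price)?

For a small subsidy around the equilibrium, the benefit split depends on the relative slopes, which at a point are proportional to the elasticities.
Buyer share = εs/(εs + |εd|) = 4/(4 + 0.5) = 8/9; seller share = |εd|/(εs + |εd|) = 1/9.

Consumer share = 8/9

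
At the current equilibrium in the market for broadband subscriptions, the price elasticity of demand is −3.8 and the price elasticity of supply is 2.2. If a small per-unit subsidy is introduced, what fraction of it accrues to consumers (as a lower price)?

Consumer share = 11/30

For a small subsidy around the equilibrium, the benefit split depends on the relative slopes, which at a point are proportional to the elasticities.
Buyer share = εs/(εs + |εd|) = 2.2/(2.2 + 3.8) = 11/30; seller share = |εd|/(εs + |εd|) = 19/30.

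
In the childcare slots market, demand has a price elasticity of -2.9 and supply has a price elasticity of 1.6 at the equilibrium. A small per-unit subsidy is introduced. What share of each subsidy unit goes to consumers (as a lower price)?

For a small subsidy around the equilibrium, the benefit split depends on the relative slopes, which at a point are proportional to the elasticities.
Buyer share = εs/(εs + |εd|) = 1.6/(1.6 + 2.9) = 16/45; seller share = |εd|/(εs + |εd|) = 29/45.

Consumer share = 16/45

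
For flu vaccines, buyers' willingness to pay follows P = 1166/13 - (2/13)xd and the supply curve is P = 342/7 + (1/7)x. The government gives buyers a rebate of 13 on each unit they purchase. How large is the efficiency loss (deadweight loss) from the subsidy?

Deadweight loss = 15379/54

Pre-subsidy: 1166/13 - (2/13)x = 342/7 + (1/7)x gives x* = 3716/27 and P* = 1850/27.
With the rebate, buyers effectively pay Pb = Ps − 13, where Ps is the price sellers receive.
On the curves, Pb = 1166/13 - (2/13)x and Ps = 342/7 + (1/7)x; the wedge Ps − Pb = 13 gives 342/7 + (1/7)x − (1166/13 - (2/13)x) = 13, so x' = 1633/9.
Then Pb = 1166/13 − (2/13)·(1633/9) = 556/9 and Ps = 342/7 + (1/7)·(1633/9) = 673/9.
The subsidy expands output by 1633/9 − 3716/27 = 1183/27 past the efficient level; on those units the gap between marginal cost and willingness to pay runs from 0 up to 13.
DWL = ½ × 13 × 1183/27 = 15379/54.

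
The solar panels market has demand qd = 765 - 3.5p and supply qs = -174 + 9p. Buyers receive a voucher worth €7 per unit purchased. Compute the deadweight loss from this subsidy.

Pre-subsidy: 765 - 3.5p = -174 + 9p gives p* = 75.12, q* = 502.08.
With the rebate, buyers effectively pay pb = ps − 7, where ps is the price sellers receive.
Demand in terms of ps becomes qd = 765 − 3.5(ps − 7) = 789.5 - 3.5ps. Setting this equal to supply: 789.5 - 3.5ps = -174 + 9ps, so ps = 77.08.
Buyers pay pb = 77.08 − 7 = 70.08; q' = -174 + 9·77.08 = 519.72.
The subsidy expands output by 519.72 − 502.08 = 17.64 past the efficient level; on those units the gap between marginal cost and willingness to pay runs from 0 up to 7.
DWL = ½ × 7 × 17.64 = 61.74.

Deadweight loss = €61.74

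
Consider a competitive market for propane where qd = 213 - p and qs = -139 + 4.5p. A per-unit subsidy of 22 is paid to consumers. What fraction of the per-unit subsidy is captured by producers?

Producer share = 2/11

Pre-subsidy: 213 - p = -139 + 4.5p gives p* = 64, q* = 149.
With the rebate, buyers effectively pay pb = ps − 22, where ps is the price sellers receive.
Demand in terms of ps becomes qd = 213 − 1(ps − 22) = 235 - ps. Setting this equal to supply: 235 - ps = -139 + 4.5ps, so ps = 68.
Buyers pay pb = 68 − 22 = 46; q' = -139 + 4.5·68 = 167.
Buyers' price falls by p* − pb = 64 − 46 = 18; sellers' price rises by ps − p* = 68 − 64 = 4.
So producers capture 4/22 = 2/11 of each unit of subsidy.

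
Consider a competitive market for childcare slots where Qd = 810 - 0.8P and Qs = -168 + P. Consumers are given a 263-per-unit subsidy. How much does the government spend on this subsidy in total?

Government cost = 1165090/9

Pre-subsidy: 810 - 0.8P = -168 + P gives P* = 1630/3, Q* = 1126/3.
With the rebate, buyers effectively pay Pb = Ps − 263, where Ps is the price sellers receive.
Demand in terms of Ps becomes Qd = 810 − 0.8(Ps − 263) = 1020.4 - 0.8Ps. Setting this equal to supply: 1020.4 - 0.8Ps = -168 + Ps, so Ps = 5942/9.
Buyers pay Pb = 5942/9 − 263 = 3575/9; Q' = -168 + 1·(5942/9) = 4430/9.
Government outlay = subsidy × quantity = 263 × 4430/9 = 1165090/9.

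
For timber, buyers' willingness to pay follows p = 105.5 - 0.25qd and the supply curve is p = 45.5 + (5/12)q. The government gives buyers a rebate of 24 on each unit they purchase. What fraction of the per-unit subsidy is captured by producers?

Producer share = 0.625

Pre-subsidy: 105.5 - 0.25q = 45.5 + (5/12)q gives q* = 90 and p* = 83.
With the rebate, buyers effectively pay pb = ps − 24, where ps is the price sellers receive.
On the curves, pb = 105.5 - 0.25q and ps = 45.5 + (5/12)q; the wedge ps − pb = 24 gives 45.5 + (5/12)q − (105.5 - 0.25q) = 24, so q' = 126.
Then pb = 105.5 − 0.25·126 = 74 and ps = 45.5 + (5/12)·126 = 98.
Buyers' price falls by p* − pb = 83 − 74 = 9; sellers' price rises by ps − p* = 98 − 83 = 15.
So producers capture 15/24 = 0.625 of each unit of subsidy.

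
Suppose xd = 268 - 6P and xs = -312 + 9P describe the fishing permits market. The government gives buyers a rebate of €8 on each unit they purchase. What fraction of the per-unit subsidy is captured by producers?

Producer share = 0.4

Pre-subsidy: 268 - 6P = -312 + 9P gives P* = 116/3, x* = 36.
With the rebate, buyers effectively pay Pb = Ps − 8, where Ps is the price sellers receive.
Demand in terms of Ps becomes xd = 268 − 6(Ps − 8) = 316 - 6Ps. Setting this equal to supply: 316 - 6Ps = -312 + 9Ps, so Ps = 628/15.
Buyers pay Pb = 628/15 − 8 = 508/15; x' = -312 + 9·(628/15) = 64.8.
Buyers' price falls by P* − Pb = 116/3 − 508/15 = 4.8; sellers' price rises by Ps − P* = 628/15 − 116/3 = 3.2.
So producers capture 3.2/8 = 0.4 of each unit of subsidy.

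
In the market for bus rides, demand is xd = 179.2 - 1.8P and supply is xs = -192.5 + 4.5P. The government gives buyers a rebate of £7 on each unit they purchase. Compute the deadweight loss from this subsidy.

Deadweight loss = £31.5

Pre-subsidy: 179.2 - 1.8P = -192.5 + 4.5P gives P* = 59, x* = 73.
With the rebate, buyers effectively pay Pb = Ps − 7, where Ps is the price sellers receive.
Demand in terms of Ps becomes xd = 179.2 − 1.8(Ps − 7) = 191.8 - 1.8Ps. Setting this equal to supply: 191.8 - 1.8Ps = -192.5 + 4.5Ps, so Ps = 61.
Buyers pay Pb = 61 − 7 = 54; x' = -192.5 + 4.5·61 = 82.
The subsidy expands output by 82 − 73 = 9 past the efficient level; on those units the gap between marginal cost and willingness to pay runs from 0 up to 7.
DWL = ½ × 7 × 9 = 31.5.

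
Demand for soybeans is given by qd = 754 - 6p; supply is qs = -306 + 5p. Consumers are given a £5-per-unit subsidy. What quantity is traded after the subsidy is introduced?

Pre-subsidy: 754 - 6p = -306 + 5p gives p* = 1060/11, q* = 1934/11.
With the rebate, buyers effectively pay pb = ps − 5, where ps is the price sellers receive.
Demand in terms of ps becomes qd = 754 − 6(ps − 5) = 784 - 6ps. Setting this equal to supply: 784 - 6ps = -306 + 5ps, so ps = 1090/11.
Buyers pay pb = 1090/11 − 5 = 1035/11; q' = -306 + 5·(1090/11) = 2084/11.

q' = 2084/11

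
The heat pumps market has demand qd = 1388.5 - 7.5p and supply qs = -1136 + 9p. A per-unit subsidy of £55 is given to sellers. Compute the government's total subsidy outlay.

Pre-subsidy: 1388.5 - 7.5p = -1136 + 9p gives p* = 153, q* = 241.
With the subsidy, sellers receive ps = pb + 55 for each unit, where pb is the price buyers pay.
Supply in terms of pb becomes qs = -1136 + 9(pb + 55) = -641 + 9pb. Setting this equal to demand: 1388.5 - 7.5pb = -641 + 9pb, so pb = 123.
Sellers receive ps = 123 + 55 = 178; q' = 1388.5 − 7.5·123 = 466.
Government outlay = subsidy × quantity = 55 × 466 = 25630.

Government cost = £25630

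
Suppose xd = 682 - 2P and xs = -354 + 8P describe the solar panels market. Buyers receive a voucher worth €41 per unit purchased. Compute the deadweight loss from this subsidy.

Deadweight loss = €1344.8

Pre-subsidy: 682 - 2P = -354 + 8P gives P* = 103.6, x* = 474.8.
With the rebate, buyers effectively pay Pb = Ps − 41, where Ps is the price sellers receive.
Demand in terms of Ps becomes xd = 682 − 2(Ps − 41) = 764 - 2Ps. Setting this equal to supply: 764 - 2Ps = -354 + 8Ps, so Ps = 111.8.
Buyers pay Pb = 111.8 − 41 = 70.8; x' = -354 + 8·111.8 = 540.4.
The subsidy expands output by 540.4 − 474.8 = 65.6 past the efficient level; on those units the gap between marginal cost and willingness to pay runs from 0 up to 41.
DWL = ½ × 41 × 65.6 = 1344.8.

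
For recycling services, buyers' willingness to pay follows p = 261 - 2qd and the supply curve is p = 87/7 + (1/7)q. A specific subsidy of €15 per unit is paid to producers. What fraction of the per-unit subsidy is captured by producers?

Pre-subsidy: 261 - 2q = 87/7 + (1/7)q gives q* = 116 and p* = 29.
With the subsidy, sellers receive ps = pb + 15 for each unit, where pb is the price buyers pay.
On the curves, pb = 261 - 2q and ps = 87/7 + (1/7)q; the wedge ps − pb = 15 gives 87/7 + (1/7)q − (261 - 2q) = 15, so q' = 123.
Then pb = 261 − 2·123 = 15 and ps = 87/7 + (1/7)·123 = 30.
Buyers' price falls by p* − pb = 29 − 15 = 14; sellers' price rises by ps − p* = 30 − 29 = 1.
So producers capture 1/15 = 1/15 of each unit of subsidy.

Producer share = 1/15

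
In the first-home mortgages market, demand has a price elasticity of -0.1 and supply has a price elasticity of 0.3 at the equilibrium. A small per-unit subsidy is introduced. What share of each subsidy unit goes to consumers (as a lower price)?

For a small subsidy around the equilibrium, the benefit split depends on the relative slopes, which at a point are proportional to the elasticities.
Buyer share = εs/(εs + |εd|) = 0.3/(0.3 + 0.1) = 0.75; seller share = |εd|/(εs + |εd|) = 0.25.

Consumer share = 0.75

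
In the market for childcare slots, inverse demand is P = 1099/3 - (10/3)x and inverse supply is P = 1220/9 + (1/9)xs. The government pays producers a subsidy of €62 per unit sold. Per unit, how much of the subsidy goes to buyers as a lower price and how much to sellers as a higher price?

Pre-subsidy: 1099/3 - (10/3)x = 1220/9 + (1/9)x gives x* = 67 and P* = 143.
With the subsidy, sellers receive Ps = Pb + 62 for each unit, where Pb is the price buyers pay.
On the curves, Pb = 1099/3 - (10/3)x and Ps = 1220/9 + (1/9)x; the wedge Ps − Pb = 62 gives 1220/9 + (1/9)x − (1099/3 - (10/3)x) = 62, so x' = 85.
Then Pb = 1099/3 − (10/3)·85 = 83 and Ps = 1220/9 + (1/9)·85 = 145.
Buyers' price falls by P* − Pb = 143 − 83 = 60; sellers' price rises by Ps − P* = 145 − 143 = 2.

Buyers gain €60 per unit; sellers gain €2 per unit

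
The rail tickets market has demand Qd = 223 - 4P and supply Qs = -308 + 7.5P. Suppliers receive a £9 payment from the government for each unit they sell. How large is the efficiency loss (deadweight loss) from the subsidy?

Deadweight loss = 2430/23

Pre-subsidy: 223 - 4P = -308 + 7.5P gives P* = 1062/23, Q* = 881/23.
With the subsidy, sellers receive Ps = Pb + 9 for each unit, where Pb is the price buyers pay.
Supply in terms of Pb becomes Qs = -308 + 7.5(Pb + 9) = -240.5 + 7.5Pb. Setting this equal to demand: 223 - 4Pb = -240.5 + 7.5Pb, so Pb = 927/23.
Sellers receive Ps = 927/23 + 9 = 1134/23; Q' = 223 − 4·(927/23) = 1421/23.
The subsidy expands output by 1421/23 − 881/23 = 540/23 past the efficient level; on those units the gap between marginal cost and willingness to pay runs from 0 up to 9.
DWL = ½ × 9 × 540/23 = 2430/23.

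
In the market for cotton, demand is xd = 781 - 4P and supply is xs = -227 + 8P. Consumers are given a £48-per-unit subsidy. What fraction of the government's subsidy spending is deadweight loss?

DWL / government spending = 64/573

Pre-subsidy: 781 - 4P = -227 + 8P gives P* = 84, x* = 445.
With the rebate, buyers effectively pay Pb = Ps − 48, where Ps is the price sellers receive.
Demand in terms of Ps becomes xd = 781 − 4(Ps − 48) = 973 - 4Ps. Setting this equal to supply: 973 - 4Ps = -227 + 8Ps, so Ps = 100.
Buyers pay Pb = 100 − 48 = 52; x' = -227 + 8·100 = 573.
ΔCS = ½(445 + 573)(84 − 52) = 16288; ΔPS = ½(445 + 573)(100 − 84) = 8144.
Government spending = 48 × 573 = 27504.
DWL = ½ × 48 × (573 − 445) = 3072; fraction = 3072 / 27504 = 64/573.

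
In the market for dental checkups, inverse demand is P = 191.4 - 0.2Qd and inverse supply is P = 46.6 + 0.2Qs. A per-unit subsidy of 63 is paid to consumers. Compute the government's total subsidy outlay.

Pre-subsidy: 191.4 - 0.2Q = 46.6 + 0.2Q gives Q* = 362 and P* = 119.
With the rebate, buyers effectively pay Pb = Ps − 63, where Ps is the price sellers receive.
On the curves, Pb = 191.4 - 0.2Q and Ps = 46.6 + 0.2Q; the wedge Ps − Pb = 63 gives 46.6 + 0.2Q − (191.4 - 0.2Q) = 63, so Q' = 519.5.
Then Pb = 191.4 − 0.2·519.5 = 87.5 and Ps = 46.6 + 0.2·519.5 = 150.5.
Government outlay = subsidy × quantity = 63 × 519.5 = 32728.5.

Government cost = 32728.5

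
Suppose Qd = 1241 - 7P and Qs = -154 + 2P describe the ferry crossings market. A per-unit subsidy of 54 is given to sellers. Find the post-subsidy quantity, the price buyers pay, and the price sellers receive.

Pre-subsidy: 1241 - 7P = -154 + 2P gives P* = 155, Q* = 156.
With the subsidy, sellers receive Ps = Pb + 54 for each unit, where Pb is the price buyers pay.
Supply in terms of Pb becomes Qs = -154 + 2(Pb + 54) = -46 + 2Pb. Setting this equal to demand: 1241 - 7Pb = -46 + 2Pb, so Pb = 143.
Sellers receive Ps = 143 + 54 = 197; Q' = 1241 − 7·143 = 240.

Q' = 240; buyers pay 143; sellers receive 197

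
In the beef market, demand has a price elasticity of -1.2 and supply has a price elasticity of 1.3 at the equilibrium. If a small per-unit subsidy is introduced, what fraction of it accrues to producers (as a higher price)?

Producer share = 0.48

For a small subsidy around the equilibrium, the benefit split depends on the relative slopes, which at a point are proportional to the elasticities.
Buyer share = εs/(εs + |εd|) = 1.3/(1.3 + 1.2) = 0.52; seller share = |εd|/(εs + |εd|) = 0.48.
So producers capture 0.48 of the subsidy.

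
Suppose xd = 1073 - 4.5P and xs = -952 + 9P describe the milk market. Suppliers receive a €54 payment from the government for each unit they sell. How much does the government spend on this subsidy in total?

Government cost = €30240

Pre-subsidy: 1073 - 4.5P = -952 + 9P gives P* = 150, x* = 398.
With the subsidy, sellers receive Ps = Pb + 54 for each unit, where Pb is the price buyers pay.
Supply in terms of Pb becomes xs = -952 + 9(Pb + 54) = -466 + 9Pb. Setting this equal to demand: 1073 - 4.5Pb = -466 + 9Pb, so Pb = 114.
Sellers receive Ps = 114 + 54 = 168; x' = 1073 − 4.5·114 = 560.
Government outlay = subsidy × quantity = 54 × 560 = 30240.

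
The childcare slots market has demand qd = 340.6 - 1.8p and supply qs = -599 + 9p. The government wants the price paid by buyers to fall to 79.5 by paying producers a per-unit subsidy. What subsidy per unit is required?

At a buyer price of 79.5, quantity demanded is 340.6 − 1.8·79.5 = 197.5.
Sellers supply 197.5 only when they receive ps with -599 + 9·ps = 197.5, i.e. ps = 88.5.
s = ps − pb = 88.5 − 79.5 = 9.

Required subsidy s = 9 per unit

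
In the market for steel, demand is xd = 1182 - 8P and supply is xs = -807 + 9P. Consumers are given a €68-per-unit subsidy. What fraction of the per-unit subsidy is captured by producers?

Producer share = 8/17

Pre-subsidy: 1182 - 8P = -807 + 9P gives P* = 117, x* = 246.
With the rebate, buyers effectively pay Pb = Ps − 68, where Ps is the price sellers receive.
Demand in terms of Ps becomes xd = 1182 − 8(Ps − 68) = 1726 - 8Ps. Setting this equal to supply: 1726 - 8Ps = -807 + 9Ps, so Ps = 149.
Buyers pay Pb = 149 − 68 = 81; x' = -807 + 9·149 = 534.
Buyers' price falls by P* − Pb = 117 − 81 = 36; sellers' price rises by Ps − P* = 149 − 117 = 32.
So producers capture 32/68 = 8/17 of each unit of subsidy.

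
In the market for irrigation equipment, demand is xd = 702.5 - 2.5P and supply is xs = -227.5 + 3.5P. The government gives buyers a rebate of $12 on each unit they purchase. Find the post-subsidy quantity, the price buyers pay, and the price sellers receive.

x' = 332.5; buyers pay $148; sellers receive $160

Pre-subsidy: 702.5 - 2.5P = -227.5 + 3.5P gives P* = 155, x* = 315.
With the rebate, buyers effectively pay Pb = Ps − 12, where Ps is the price sellers receive.
Demand in terms of Ps becomes xd = 702.5 − 2.5(Ps − 12) = 732.5 - 2.5Ps. Setting this equal to supply: 732.5 - 2.5Ps = -227.5 + 3.5Ps, so Ps = 160.
Buyers pay Pb = 160 − 12 = 148; x' = -227.5 + 3.5·160 = 332.5.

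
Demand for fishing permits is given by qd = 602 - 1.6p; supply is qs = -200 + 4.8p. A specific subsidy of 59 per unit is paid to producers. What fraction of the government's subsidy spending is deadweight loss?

DWL / government spending = 354/4723

Pre-subsidy: 602 - 1.6p = -200 + 4.8p gives p* = 125.3125, q* = 401.5.
With the subsidy, sellers receive ps = pb + 59 for each unit, where pb is the price buyers pay.
Supply in terms of pb becomes qs = -200 + 4.8(pb + 59) = 83.2 + 4.8pb. Setting this equal to demand: 602 - 1.6pb = 83.2 + 4.8pb, so pb = 81.0625.
Sellers receive ps = 81.0625 + 59 = 140.0625; q' = 602 − 1.6·81.0625 = 472.3.
ΔCS = ½(401.5 + 472.3)(125.3125 − 81.0625) = 19332.825; ΔPS = ½(401.5 + 472.3)(140.0625 − 125.3125) = 6444.275.
Government spending = 59 × 472.3 = 27865.7.
DWL = ½ × 59 × (472.3 − 401.5) = 2088.6; fraction = 2088.6 / 27865.7 = 354/4723.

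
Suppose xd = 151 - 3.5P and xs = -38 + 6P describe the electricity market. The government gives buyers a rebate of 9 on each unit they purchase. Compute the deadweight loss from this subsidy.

Pre-subsidy: 151 - 3.5P = -38 + 6P gives P* = 378/19, x* = 1546/19.
With the rebate, buyers effectively pay Pb = Ps − 9, where Ps is the price sellers receive.
Demand in terms of Ps becomes xd = 151 − 3.5(Ps − 9) = 182.5 - 3.5Ps. Setting this equal to supply: 182.5 - 3.5Ps = -38 + 6Ps, so Ps = 441/19.
Buyers pay Pb = 441/19 − 9 = 270/19; x' = -38 + 6·(441/19) = 1924/19.
The subsidy expands output by 1924/19 − 1546/19 = 378/19 past the efficient level; on those units the gap between marginal cost and willingness to pay runs from 0 up to 9.
DWL = ½ × 9 × 378/19 = 1701/19.

Deadweight loss = 1701/19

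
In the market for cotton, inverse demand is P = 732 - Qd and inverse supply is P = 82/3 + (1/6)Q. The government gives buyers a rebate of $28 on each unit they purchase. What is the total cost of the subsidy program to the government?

Pre-subsidy: 732 - Q = 82/3 + (1/6)Q gives Q* = 604 and P* = 128.
With the rebate, buyers effectively pay Pb = Ps − 28, where Ps is the price sellers receive.
On the curves, Pb = 732 - Q and Ps = 82/3 + (1/6)Q; the wedge Ps − Pb = 28 gives 82/3 + (1/6)Q − (732 - Q) = 28, so Q' = 628.
Then Pb = 732 − 1·628 = 104 and Ps = 82/3 + (1/6)·628 = 132.
Government outlay = subsidy × quantity = 28 × 628 = 17584.

Government cost = $17584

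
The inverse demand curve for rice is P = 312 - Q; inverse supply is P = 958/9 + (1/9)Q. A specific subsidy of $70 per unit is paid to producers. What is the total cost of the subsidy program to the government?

Government cost = $17360

Pre-subsidy: 312 - Q = 958/9 + (1/9)Q gives Q* = 185 and P* = 127.
With the subsidy, sellers receive Ps = Pb + 70 for each unit, where Pb is the price buyers pay.
On the curves, Pb = 312 - Q and Ps = 958/9 + (1/9)Q; the wedge Ps − Pb = 70 gives 958/9 + (1/9)Q − (312 - Q) = 70, so Q' = 248.
Then Pb = 312 − 1·248 = 64 and Ps = 958/9 + (1/9)·248 = 134.
Government outlay = subsidy × quantity = 70 × 248 = 17360.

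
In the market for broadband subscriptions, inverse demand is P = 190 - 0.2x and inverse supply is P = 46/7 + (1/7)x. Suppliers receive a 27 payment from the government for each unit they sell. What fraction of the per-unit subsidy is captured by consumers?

Pre-subsidy: 190 - 0.2x = 46/7 + (1/7)x gives x* = 535 and P* = 83.
With the subsidy, sellers receive Ps = Pb + 27 for each unit, where Pb is the price buyers pay.
On the curves, Pb = 190 - 0.2x and Ps = 46/7 + (1/7)x; the wedge Ps − Pb = 27 gives 46/7 + (1/7)x − (190 - 0.2x) = 27, so x' = 613.75.
Then Pb = 190 − 0.2·613.75 = 67.25 and Ps = 46/7 + (1/7)·613.75 = 94.25.
Buyers' price falls by P* − Pb = 83 − 67.25 = 15.75; sellers' price rises by Ps − P* = 94.25 − 83 = 11.25.
So consumers capture 15.75/27 = 7/12 of each unit of subsidy.

Consumer share = 7/12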